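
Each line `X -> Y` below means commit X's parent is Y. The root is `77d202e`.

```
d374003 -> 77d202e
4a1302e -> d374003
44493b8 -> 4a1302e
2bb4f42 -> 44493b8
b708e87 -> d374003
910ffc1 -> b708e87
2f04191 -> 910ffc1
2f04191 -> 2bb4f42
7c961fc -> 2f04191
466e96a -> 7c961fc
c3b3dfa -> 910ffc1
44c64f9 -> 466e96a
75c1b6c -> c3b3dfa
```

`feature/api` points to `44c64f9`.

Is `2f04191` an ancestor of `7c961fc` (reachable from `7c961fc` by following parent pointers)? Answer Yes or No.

Ancestors of 7c961fc (commits reachable by following parents): {2bb4f42, 2f04191, 44493b8, 4a1302e, 77d202e, 7c961fc, 910ffc1, b708e87, d374003}.
2f04191 is in that set, so it is an ancestor of 7c961fc.

Yes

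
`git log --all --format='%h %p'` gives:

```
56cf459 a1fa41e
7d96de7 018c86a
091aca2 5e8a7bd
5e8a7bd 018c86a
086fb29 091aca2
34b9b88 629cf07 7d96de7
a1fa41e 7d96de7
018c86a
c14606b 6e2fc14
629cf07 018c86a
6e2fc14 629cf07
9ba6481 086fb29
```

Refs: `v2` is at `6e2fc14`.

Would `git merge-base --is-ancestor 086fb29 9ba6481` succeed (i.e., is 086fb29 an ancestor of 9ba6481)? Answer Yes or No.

Ancestors of 9ba6481 (commits reachable by following parents): {018c86a, 086fb29, 091aca2, 5e8a7bd, 9ba6481}.
086fb29 is in that set, so it is an ancestor of 9ba6481.

Yes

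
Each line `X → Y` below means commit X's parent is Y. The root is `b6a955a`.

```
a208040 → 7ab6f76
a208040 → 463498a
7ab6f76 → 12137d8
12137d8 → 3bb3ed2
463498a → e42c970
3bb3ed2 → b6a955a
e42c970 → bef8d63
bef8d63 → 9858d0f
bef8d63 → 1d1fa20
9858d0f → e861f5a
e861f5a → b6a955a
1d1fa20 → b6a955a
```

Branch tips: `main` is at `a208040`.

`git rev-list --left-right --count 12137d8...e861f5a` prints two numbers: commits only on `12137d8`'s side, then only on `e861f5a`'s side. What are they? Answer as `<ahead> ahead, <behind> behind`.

2 ahead, 1 behind

Reachable from 12137d8: {12137d8, 3bb3ed2, b6a955a}.
Reachable from e861f5a: {b6a955a, e861f5a}.
Only in 12137d8's history (ahead): {12137d8, 3bb3ed2} — 2.
Only in e861f5a's history (behind): {e861f5a} — 1.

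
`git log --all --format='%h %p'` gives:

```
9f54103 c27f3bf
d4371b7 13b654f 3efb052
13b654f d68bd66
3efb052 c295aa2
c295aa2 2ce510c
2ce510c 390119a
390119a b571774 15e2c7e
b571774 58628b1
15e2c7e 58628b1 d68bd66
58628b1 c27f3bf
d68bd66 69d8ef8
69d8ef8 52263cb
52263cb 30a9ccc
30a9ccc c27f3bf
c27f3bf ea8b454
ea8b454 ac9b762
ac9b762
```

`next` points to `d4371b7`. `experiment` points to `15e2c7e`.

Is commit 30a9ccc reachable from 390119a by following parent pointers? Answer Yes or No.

Yes

Ancestors of 390119a (commits reachable by following parents): {15e2c7e, 30a9ccc, 390119a, 52263cb, 58628b1, 69d8ef8, ac9b762, b571774, c27f3bf, d68bd66, ea8b454}.
30a9ccc is in that set, so it is an ancestor of 390119a.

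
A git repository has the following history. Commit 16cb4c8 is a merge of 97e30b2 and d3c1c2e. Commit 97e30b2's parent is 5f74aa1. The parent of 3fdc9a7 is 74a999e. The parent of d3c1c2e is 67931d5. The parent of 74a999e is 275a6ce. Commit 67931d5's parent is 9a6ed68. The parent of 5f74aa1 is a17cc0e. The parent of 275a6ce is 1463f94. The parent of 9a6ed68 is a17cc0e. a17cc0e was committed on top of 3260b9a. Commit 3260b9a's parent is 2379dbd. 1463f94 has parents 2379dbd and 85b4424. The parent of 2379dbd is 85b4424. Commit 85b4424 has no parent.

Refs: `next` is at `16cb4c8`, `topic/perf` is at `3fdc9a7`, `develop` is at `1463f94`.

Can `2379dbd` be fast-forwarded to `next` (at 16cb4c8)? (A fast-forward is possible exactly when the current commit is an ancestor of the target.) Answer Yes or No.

A fast-forward from 2379dbd to 16cb4c8 is possible iff 2379dbd is an ancestor of 16cb4c8.
Ancestors of 16cb4c8: {16cb4c8, 2379dbd, 3260b9a, 5f74aa1, 67931d5, 85b4424, 97e30b2, 9a6ed68, a17cc0e, d3c1c2e}.
2379dbd is among them, so fast-forward is possible.

Yes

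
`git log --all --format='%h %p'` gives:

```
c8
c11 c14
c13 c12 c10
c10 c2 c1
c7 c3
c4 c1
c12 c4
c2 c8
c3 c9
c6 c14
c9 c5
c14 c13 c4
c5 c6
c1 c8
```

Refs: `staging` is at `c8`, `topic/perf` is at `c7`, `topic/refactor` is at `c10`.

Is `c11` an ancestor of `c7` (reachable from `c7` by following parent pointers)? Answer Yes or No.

No

Ancestors of c7: {c1, c10, c12, c13, c14, c2, c3, c4, c5, c6, c7, c8, c9}.
c11 is not in that set, so it is not an ancestor of c7.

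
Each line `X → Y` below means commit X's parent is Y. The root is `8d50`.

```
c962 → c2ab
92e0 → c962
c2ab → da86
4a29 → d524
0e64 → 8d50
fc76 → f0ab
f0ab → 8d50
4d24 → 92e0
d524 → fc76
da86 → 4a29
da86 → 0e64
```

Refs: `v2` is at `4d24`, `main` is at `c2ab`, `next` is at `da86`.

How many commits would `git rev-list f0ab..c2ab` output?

Reachable from c2ab: {0e64, 4a29, 8d50, c2ab, d524, da86, f0ab, fc76}.
Reachable from f0ab: {8d50, f0ab}.
In c2ab's history but not f0ab's: {0e64, 4a29, c2ab, d524, da86, fc76} — 6 commits.

6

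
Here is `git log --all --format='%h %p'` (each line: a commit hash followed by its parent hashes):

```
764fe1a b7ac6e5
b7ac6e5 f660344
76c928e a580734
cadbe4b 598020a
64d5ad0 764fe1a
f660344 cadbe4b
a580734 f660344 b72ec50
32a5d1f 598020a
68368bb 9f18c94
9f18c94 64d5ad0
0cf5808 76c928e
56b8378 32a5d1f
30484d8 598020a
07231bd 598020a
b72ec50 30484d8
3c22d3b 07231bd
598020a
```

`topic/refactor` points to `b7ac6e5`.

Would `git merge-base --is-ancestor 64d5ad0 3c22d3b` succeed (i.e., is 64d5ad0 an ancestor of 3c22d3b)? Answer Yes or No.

No

Ancestors of 3c22d3b: {07231bd, 3c22d3b, 598020a}.
64d5ad0 is not in that set, so it is not an ancestor of 3c22d3b.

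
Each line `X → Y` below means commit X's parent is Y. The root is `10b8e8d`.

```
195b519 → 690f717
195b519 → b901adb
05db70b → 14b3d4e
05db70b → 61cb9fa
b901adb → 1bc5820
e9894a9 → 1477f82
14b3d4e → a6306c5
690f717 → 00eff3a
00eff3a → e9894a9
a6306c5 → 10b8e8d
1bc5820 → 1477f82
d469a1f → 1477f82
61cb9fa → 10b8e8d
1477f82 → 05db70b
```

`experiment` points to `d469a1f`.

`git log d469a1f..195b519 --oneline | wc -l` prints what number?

6

Reachable from 195b519: {00eff3a, 05db70b, 10b8e8d, 1477f82, 14b3d4e, 195b519, 1bc5820, 61cb9fa, 690f717, a6306c5, b901adb, e9894a9}.
Reachable from d469a1f: {05db70b, 10b8e8d, 1477f82, 14b3d4e, 61cb9fa, a6306c5, d469a1f}.
In 195b519's history but not d469a1f's: {00eff3a, 195b519, 1bc5820, 690f717, b901adb, e9894a9} — 6 commits.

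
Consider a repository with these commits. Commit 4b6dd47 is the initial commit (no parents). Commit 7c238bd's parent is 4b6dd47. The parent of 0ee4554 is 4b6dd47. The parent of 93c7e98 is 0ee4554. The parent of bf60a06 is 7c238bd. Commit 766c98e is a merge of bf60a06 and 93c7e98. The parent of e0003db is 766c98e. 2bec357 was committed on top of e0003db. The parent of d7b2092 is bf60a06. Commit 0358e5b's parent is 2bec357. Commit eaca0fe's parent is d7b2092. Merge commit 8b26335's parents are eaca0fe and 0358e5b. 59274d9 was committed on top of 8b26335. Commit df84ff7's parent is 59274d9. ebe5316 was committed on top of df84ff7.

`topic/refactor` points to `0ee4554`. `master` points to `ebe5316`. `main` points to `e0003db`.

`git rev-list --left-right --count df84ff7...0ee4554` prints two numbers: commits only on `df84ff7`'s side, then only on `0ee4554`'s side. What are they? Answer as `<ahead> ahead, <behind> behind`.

12 ahead, 0 behind

Reachable from df84ff7: {0358e5b, 0ee4554, 2bec357, 4b6dd47, 59274d9, 766c98e, 7c238bd, 8b26335, 93c7e98, bf60a06, d7b2092, df84ff7, e0003db, eaca0fe}.
Reachable from 0ee4554: {0ee4554, 4b6dd47}.
Only in df84ff7's history (ahead): {0358e5b, 2bec357, 59274d9, 766c98e, 7c238bd, 8b26335, 93c7e98, bf60a06, d7b2092, df84ff7, e0003db, eaca0fe} — 12.
Only in 0ee4554's history (behind): {} — 0.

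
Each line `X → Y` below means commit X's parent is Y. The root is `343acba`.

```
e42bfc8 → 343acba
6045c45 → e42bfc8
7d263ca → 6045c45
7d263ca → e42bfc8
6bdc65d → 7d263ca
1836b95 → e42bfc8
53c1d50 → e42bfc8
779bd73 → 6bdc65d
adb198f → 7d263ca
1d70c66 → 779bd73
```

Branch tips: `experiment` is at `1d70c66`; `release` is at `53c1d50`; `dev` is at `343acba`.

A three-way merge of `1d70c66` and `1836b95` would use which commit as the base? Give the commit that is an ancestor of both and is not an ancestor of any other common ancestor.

Ancestors of 1d70c66: {1d70c66, 343acba, 6045c45, 6bdc65d, 779bd73, 7d263ca, e42bfc8}.
Ancestors of 1836b95: {1836b95, 343acba, e42bfc8}.
Common ancestors: {343acba, e42bfc8}.
Among these, e42bfc8 is not an ancestor of any other common ancestor — it is the merge base.

e42bfc8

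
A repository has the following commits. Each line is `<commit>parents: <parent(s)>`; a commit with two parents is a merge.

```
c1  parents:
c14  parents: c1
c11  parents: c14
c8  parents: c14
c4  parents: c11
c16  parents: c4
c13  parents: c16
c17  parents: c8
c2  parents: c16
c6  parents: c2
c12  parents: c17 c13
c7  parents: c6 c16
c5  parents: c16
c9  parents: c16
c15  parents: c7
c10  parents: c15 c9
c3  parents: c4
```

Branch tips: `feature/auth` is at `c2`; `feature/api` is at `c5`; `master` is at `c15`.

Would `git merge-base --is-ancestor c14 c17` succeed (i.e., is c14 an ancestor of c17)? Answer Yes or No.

Ancestors of c17 (commits reachable by following parents): {c1, c14, c17, c8}.
c14 is in that set, so it is an ancestor of c17.

Yes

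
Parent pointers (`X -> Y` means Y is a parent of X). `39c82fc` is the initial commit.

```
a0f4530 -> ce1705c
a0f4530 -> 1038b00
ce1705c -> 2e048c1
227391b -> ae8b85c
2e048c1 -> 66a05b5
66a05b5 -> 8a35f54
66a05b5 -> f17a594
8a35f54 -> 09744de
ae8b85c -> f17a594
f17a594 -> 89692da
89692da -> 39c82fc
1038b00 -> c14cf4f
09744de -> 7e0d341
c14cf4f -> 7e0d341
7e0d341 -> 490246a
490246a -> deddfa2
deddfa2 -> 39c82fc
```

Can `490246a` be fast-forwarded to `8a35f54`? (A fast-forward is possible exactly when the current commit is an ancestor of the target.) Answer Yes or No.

Yes

A fast-forward from 490246a to 8a35f54 is possible iff 490246a is an ancestor of 8a35f54.
Ancestors of 8a35f54: {09744de, 39c82fc, 490246a, 7e0d341, 8a35f54, deddfa2}.
490246a is among them, so fast-forward is possible.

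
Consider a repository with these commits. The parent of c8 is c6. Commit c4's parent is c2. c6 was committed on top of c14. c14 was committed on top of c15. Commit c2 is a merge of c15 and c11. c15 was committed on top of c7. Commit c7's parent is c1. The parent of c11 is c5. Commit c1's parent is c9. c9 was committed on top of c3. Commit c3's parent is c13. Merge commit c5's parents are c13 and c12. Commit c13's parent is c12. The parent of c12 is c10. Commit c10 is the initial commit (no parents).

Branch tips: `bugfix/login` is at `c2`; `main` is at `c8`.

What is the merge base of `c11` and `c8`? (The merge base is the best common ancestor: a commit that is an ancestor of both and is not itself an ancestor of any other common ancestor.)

c13

Ancestors of c11: {c10, c11, c12, c13, c5}.
Ancestors of c8: {c1, c10, c12, c13, c14, c15, c3, c6, c7, c8, c9}.
Common ancestors: {c10, c12, c13}.
Among these, c13 is not an ancestor of any other common ancestor — it is the merge base.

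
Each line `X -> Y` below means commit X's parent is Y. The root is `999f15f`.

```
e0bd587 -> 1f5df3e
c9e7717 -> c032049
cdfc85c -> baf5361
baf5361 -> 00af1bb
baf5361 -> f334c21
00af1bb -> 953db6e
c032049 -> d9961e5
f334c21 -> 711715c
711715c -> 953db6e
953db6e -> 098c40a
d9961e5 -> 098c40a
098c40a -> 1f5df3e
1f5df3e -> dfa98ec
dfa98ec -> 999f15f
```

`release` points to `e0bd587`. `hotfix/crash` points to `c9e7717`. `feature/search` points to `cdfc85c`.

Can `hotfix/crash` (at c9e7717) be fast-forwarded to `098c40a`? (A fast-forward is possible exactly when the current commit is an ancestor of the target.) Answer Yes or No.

A fast-forward from c9e7717 to 098c40a is possible iff c9e7717 is an ancestor of 098c40a.
Ancestors of 098c40a: {098c40a, 1f5df3e, 999f15f, dfa98ec}.
c9e7717 is not among them, so fast-forward is not possible.

No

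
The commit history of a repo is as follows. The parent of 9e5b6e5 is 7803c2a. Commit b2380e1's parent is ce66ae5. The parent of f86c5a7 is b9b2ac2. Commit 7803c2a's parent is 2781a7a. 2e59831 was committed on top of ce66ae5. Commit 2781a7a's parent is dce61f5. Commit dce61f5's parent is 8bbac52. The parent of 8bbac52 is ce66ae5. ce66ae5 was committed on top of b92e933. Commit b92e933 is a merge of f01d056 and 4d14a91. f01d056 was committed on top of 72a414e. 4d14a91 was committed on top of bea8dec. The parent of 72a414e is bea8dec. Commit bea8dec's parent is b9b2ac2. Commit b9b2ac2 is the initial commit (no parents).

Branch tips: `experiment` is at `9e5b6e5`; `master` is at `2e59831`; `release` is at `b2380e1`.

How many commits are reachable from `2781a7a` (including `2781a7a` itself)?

10

Walking parent pointers from 2781a7a: reachable set = {2781a7a, 4d14a91, 72a414e, 8bbac52, b92e933, b9b2ac2, bea8dec, ce66ae5, dce61f5, f01d056}.
That is 10 commits.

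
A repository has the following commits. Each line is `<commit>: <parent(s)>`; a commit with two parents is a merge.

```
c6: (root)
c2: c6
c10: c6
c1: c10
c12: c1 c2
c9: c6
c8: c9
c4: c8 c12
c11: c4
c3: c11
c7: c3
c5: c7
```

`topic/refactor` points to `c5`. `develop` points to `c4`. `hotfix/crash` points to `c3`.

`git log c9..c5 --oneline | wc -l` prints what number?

Reachable from c5: {c1, c10, c11, c12, c2, c3, c4, c5, c6, c7, c8, c9}.
Reachable from c9: {c6, c9}.
In c5's history but not c9's: {c1, c10, c11, c12, c2, c3, c4, c5, c7, c8} — 10 commits.

10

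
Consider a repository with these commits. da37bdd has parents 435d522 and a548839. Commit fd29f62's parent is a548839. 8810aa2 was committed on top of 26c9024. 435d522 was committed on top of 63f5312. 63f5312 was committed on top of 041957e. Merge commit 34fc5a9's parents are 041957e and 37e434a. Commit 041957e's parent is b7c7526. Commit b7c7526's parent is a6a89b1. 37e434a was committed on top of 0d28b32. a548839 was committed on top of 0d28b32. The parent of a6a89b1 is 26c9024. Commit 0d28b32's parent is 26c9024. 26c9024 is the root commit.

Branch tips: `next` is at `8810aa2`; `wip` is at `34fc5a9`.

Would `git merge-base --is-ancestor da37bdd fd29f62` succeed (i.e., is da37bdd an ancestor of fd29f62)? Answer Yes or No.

Ancestors of fd29f62: {0d28b32, 26c9024, a548839, fd29f62}.
da37bdd is not in that set, so it is not an ancestor of fd29f62.

No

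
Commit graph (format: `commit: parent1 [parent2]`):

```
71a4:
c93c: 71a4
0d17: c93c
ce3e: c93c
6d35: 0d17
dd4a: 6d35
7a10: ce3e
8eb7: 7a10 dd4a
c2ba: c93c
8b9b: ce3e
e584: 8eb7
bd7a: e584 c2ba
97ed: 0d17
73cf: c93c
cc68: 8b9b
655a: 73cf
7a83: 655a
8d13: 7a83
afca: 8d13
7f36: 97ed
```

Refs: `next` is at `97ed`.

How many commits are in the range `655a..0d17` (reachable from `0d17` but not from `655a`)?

Reachable from 0d17: {0d17, 71a4, c93c}.
Reachable from 655a: {655a, 71a4, 73cf, c93c}.
In 0d17's history but not 655a's: {0d17} — 1 commit.

1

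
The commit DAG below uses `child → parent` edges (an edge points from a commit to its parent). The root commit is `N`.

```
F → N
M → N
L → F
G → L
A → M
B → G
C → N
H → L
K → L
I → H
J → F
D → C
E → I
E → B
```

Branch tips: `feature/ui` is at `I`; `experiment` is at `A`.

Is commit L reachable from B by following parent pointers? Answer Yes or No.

Yes

Ancestors of B (commits reachable by following parents): {B, F, G, L, N}.
L is in that set, so it is an ancestor of B.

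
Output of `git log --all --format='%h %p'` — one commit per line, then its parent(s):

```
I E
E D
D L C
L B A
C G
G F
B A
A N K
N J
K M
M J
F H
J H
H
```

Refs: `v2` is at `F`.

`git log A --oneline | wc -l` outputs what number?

6

Walking parent pointers from A: reachable set = {A, H, J, K, M, N}.
That is 6 commits.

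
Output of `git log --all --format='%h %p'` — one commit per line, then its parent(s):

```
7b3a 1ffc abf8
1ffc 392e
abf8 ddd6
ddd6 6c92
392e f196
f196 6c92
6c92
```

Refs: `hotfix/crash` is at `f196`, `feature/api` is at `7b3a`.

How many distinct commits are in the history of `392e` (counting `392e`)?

Walking parent pointers from 392e: reachable set = {392e, 6c92, f196}.
That is 3 commits.

3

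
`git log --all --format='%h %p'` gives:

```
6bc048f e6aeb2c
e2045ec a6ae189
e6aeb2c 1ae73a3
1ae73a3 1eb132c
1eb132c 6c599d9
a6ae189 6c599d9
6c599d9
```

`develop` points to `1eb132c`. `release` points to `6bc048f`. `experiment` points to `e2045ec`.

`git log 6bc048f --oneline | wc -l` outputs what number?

5

Walking parent pointers from 6bc048f: reachable set = {1ae73a3, 1eb132c, 6bc048f, 6c599d9, e6aeb2c}.
That is 5 commits.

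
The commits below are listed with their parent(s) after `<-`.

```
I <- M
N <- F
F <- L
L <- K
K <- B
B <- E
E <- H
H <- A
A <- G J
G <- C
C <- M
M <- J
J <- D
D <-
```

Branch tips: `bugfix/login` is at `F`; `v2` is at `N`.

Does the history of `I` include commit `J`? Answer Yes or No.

Yes

Ancestors of I (commits reachable by following parents): {D, I, J, M}.
J is in that set, so it is an ancestor of I.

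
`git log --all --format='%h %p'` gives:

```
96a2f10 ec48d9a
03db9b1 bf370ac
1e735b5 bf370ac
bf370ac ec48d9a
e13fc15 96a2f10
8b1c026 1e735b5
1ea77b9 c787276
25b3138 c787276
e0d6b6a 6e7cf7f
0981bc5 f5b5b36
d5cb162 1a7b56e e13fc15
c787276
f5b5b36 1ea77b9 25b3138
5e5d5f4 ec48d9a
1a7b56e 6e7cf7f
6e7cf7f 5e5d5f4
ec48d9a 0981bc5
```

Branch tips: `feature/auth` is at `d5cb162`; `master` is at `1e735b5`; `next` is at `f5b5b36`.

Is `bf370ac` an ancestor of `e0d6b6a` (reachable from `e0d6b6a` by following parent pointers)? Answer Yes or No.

Ancestors of e0d6b6a: {0981bc5, 1ea77b9, 25b3138, 5e5d5f4, 6e7cf7f, c787276, e0d6b6a, ec48d9a, f5b5b36}.
bf370ac is not in that set, so it is not an ancestor of e0d6b6a.

No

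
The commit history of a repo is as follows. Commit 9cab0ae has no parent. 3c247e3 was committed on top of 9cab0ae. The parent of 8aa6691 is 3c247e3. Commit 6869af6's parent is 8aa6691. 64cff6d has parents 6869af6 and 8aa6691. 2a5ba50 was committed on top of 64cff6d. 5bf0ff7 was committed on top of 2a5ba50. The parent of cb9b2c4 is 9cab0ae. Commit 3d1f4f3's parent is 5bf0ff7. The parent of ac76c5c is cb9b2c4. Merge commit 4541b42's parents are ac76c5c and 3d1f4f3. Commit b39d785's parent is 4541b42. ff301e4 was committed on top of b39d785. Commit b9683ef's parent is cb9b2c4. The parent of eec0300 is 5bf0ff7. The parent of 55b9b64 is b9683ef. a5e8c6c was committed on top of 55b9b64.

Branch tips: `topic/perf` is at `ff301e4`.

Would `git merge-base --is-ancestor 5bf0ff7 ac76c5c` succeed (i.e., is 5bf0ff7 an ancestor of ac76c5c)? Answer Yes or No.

No

Ancestors of ac76c5c: {9cab0ae, ac76c5c, cb9b2c4}.
5bf0ff7 is not in that set, so it is not an ancestor of ac76c5c.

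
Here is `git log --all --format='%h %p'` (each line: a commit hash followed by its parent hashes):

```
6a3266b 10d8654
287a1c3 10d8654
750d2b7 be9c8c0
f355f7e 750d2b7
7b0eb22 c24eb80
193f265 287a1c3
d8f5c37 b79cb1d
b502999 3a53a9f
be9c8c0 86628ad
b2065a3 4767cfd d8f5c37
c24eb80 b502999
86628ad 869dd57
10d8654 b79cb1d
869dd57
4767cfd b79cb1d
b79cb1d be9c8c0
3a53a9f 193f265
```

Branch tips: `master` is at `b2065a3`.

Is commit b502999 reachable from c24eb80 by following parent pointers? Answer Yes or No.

Ancestors of c24eb80 (commits reachable by following parents): {10d8654, 193f265, 287a1c3, 3a53a9f, 86628ad, 869dd57, b502999, b79cb1d, be9c8c0, c24eb80}.
b502999 is in that set, so it is an ancestor of c24eb80.

Yes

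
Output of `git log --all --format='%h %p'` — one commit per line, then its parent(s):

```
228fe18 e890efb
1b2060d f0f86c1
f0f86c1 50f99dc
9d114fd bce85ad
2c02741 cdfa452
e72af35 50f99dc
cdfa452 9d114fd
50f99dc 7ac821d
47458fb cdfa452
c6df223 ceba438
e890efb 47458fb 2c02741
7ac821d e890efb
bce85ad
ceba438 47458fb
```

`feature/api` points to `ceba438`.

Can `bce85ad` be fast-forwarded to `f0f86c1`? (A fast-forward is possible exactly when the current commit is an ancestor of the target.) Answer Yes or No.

Yes

A fast-forward from bce85ad to f0f86c1 is possible iff bce85ad is an ancestor of f0f86c1.
Ancestors of f0f86c1: {2c02741, 47458fb, 50f99dc, 7ac821d, 9d114fd, bce85ad, cdfa452, e890efb, f0f86c1}.
bce85ad is among them, so fast-forward is possible.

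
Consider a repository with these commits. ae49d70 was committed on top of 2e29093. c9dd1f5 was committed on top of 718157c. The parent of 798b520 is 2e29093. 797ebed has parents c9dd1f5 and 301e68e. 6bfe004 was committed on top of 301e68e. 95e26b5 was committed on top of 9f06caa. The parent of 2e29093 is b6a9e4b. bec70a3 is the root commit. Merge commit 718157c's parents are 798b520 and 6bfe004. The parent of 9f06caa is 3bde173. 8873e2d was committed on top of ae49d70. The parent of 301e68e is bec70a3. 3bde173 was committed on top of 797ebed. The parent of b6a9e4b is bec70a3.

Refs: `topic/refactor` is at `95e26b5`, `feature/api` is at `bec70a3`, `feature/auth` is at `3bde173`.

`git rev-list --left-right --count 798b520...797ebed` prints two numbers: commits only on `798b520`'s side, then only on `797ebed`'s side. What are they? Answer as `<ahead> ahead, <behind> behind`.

0 ahead, 5 behind

Reachable from 798b520: {2e29093, 798b520, b6a9e4b, bec70a3}.
Reachable from 797ebed: {2e29093, 301e68e, 6bfe004, 718157c, 797ebed, 798b520, b6a9e4b, bec70a3, c9dd1f5}.
Only in 798b520's history (ahead): {} — 0.
Only in 797ebed's history (behind): {301e68e, 6bfe004, 718157c, 797ebed, c9dd1f5} — 5.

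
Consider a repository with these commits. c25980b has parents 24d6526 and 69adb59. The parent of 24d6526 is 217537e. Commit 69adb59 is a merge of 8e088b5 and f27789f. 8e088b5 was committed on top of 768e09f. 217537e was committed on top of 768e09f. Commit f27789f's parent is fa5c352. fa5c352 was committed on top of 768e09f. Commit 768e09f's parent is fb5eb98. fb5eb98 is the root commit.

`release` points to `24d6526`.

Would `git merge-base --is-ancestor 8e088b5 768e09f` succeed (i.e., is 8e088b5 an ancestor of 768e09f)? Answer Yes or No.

No

Ancestors of 768e09f: {768e09f, fb5eb98}.
8e088b5 is not in that set, so it is not an ancestor of 768e09f.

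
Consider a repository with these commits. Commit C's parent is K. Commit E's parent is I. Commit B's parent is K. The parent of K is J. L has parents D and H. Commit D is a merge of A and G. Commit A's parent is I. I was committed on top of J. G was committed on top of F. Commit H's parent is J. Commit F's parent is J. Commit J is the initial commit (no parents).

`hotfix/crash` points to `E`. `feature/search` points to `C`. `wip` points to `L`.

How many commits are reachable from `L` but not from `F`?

6

Reachable from L: {A, D, F, G, H, I, J, L}.
Reachable from F: {F, J}.
In L's history but not F's: {A, D, G, H, I, L} — 6 commits.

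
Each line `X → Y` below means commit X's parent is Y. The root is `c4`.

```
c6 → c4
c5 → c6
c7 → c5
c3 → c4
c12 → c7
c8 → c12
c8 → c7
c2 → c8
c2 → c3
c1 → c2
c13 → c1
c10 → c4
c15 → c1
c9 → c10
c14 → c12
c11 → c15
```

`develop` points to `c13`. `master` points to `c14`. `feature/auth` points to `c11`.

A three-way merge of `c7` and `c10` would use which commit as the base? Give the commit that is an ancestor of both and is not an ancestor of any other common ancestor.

Ancestors of c7: {c4, c5, c6, c7}.
Ancestors of c10: {c10, c4}.
Common ancestors: {c4}.
The only common ancestor is c4, so it is the merge base.

c4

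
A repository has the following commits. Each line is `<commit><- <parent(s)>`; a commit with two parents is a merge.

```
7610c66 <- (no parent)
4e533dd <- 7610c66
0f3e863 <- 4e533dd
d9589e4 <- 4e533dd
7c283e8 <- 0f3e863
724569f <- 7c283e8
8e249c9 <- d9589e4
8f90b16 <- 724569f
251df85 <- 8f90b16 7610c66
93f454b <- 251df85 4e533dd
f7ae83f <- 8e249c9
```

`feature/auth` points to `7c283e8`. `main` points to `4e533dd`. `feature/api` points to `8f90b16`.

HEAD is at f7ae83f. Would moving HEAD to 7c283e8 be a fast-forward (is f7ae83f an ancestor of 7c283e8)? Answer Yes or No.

No

A fast-forward from f7ae83f to 7c283e8 is possible iff f7ae83f is an ancestor of 7c283e8.
Ancestors of 7c283e8: {0f3e863, 4e533dd, 7610c66, 7c283e8}.
f7ae83f is not among them, so fast-forward is not possible.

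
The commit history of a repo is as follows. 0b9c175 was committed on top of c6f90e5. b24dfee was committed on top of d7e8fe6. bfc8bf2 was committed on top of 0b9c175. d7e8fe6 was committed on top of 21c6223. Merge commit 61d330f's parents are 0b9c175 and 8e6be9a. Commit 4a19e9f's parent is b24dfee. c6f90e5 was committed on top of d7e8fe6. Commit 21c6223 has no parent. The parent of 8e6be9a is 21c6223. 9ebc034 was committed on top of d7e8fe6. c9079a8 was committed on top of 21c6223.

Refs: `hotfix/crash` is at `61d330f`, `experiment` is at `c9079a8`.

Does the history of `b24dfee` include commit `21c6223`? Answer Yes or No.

Ancestors of b24dfee (commits reachable by following parents): {21c6223, b24dfee, d7e8fe6}.
21c6223 is in that set, so it is an ancestor of b24dfee.

Yes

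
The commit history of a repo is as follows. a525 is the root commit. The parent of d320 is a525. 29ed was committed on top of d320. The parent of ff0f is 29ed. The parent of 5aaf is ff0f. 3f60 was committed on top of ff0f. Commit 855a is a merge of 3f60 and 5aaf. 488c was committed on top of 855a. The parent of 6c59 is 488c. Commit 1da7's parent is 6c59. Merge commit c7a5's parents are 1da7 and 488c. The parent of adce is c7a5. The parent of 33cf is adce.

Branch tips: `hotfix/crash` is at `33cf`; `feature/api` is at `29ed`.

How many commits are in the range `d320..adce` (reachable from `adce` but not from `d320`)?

10

Reachable from adce: {1da7, 29ed, 3f60, 488c, 5aaf, 6c59, 855a, a525, adce, c7a5, d320, ff0f}.
Reachable from d320: {a525, d320}.
In adce's history but not d320's: {1da7, 29ed, 3f60, 488c, 5aaf, 6c59, 855a, adce, c7a5, ff0f} — 10 commits.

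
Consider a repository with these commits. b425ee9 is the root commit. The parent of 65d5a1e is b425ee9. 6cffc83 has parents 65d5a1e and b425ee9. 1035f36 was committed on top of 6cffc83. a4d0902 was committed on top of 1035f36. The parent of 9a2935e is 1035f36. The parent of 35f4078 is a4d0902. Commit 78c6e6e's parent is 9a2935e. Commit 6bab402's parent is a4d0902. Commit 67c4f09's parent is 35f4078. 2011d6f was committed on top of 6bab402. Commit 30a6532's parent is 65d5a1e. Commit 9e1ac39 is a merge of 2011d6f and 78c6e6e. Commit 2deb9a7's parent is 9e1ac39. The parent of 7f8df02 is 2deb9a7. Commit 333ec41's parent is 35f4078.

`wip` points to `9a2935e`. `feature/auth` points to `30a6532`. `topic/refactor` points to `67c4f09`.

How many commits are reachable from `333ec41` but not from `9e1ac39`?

Reachable from 333ec41: {1035f36, 333ec41, 35f4078, 65d5a1e, 6cffc83, a4d0902, b425ee9}.
Reachable from 9e1ac39: {1035f36, 2011d6f, 65d5a1e, 6bab402, 6cffc83, 78c6e6e, 9a2935e, 9e1ac39, a4d0902, b425ee9}.
In 333ec41's history but not 9e1ac39's: {333ec41, 35f4078} — 2 commits.

2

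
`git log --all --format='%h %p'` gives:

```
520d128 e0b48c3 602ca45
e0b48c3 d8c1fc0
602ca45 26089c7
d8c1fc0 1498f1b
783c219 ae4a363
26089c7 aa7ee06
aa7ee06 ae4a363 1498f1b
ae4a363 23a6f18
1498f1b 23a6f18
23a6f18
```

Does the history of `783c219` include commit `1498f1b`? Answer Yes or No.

Ancestors of 783c219: {23a6f18, 783c219, ae4a363}.
1498f1b is not in that set, so it is not an ancestor of 783c219.

No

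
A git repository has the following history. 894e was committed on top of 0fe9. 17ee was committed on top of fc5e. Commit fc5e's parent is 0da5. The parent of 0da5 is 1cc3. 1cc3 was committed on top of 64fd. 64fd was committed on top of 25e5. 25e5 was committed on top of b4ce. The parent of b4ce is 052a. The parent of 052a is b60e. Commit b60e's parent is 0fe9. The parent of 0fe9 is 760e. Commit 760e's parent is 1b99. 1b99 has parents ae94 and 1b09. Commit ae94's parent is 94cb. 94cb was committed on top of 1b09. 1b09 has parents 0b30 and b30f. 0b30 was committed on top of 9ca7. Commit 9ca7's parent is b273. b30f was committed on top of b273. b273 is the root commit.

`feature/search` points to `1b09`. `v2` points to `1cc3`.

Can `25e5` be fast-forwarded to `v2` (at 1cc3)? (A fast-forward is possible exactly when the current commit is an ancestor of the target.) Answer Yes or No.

Yes

A fast-forward from 25e5 to 1cc3 is possible iff 25e5 is an ancestor of 1cc3.
Ancestors of 1cc3: {052a, 0b30, 0fe9, 1b09, 1b99, 1cc3, 25e5, 64fd, 760e, 94cb, 9ca7, ae94, b273, b30f, b4ce, b60e}.
25e5 is among them, so fast-forward is possible.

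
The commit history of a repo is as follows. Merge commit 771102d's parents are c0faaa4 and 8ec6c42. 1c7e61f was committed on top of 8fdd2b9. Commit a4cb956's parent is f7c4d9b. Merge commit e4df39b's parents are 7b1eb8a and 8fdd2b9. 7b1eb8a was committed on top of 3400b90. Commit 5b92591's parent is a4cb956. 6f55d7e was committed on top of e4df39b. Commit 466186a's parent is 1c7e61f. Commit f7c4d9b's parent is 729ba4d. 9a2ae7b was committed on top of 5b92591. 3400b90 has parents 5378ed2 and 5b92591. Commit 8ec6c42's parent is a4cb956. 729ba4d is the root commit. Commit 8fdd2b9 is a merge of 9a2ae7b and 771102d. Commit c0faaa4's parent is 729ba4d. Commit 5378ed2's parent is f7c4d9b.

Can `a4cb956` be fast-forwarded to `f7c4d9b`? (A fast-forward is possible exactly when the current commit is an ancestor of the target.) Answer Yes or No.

No

A fast-forward from a4cb956 to f7c4d9b is possible iff a4cb956 is an ancestor of f7c4d9b.
Ancestors of f7c4d9b: {729ba4d, f7c4d9b}.
a4cb956 is not among them, so fast-forward is not possible.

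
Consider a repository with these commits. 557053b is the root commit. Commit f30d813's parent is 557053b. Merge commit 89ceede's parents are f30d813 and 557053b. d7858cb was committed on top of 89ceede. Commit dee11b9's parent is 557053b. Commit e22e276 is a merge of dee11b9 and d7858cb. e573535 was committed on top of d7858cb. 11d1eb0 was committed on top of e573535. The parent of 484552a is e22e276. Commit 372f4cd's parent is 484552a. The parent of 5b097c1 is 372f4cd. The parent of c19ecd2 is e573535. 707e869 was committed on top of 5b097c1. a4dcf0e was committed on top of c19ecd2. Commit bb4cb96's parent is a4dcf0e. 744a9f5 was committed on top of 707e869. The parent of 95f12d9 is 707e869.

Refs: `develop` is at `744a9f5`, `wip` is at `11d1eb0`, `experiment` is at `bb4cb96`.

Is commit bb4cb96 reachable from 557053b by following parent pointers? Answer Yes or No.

No

Ancestors of 557053b: {557053b}.
bb4cb96 is not in that set, so it is not an ancestor of 557053b.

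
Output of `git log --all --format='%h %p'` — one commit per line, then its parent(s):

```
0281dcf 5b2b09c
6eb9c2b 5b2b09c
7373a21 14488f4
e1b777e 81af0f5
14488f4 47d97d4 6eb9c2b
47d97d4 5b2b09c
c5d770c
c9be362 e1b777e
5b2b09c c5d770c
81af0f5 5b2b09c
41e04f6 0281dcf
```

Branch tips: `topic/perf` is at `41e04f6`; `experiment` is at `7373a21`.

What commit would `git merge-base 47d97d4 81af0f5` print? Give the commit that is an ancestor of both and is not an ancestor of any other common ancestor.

5b2b09c

Ancestors of 47d97d4: {47d97d4, 5b2b09c, c5d770c}.
Ancestors of 81af0f5: {5b2b09c, 81af0f5, c5d770c}.
Common ancestors: {5b2b09c, c5d770c}.
Among these, 5b2b09c is not an ancestor of any other common ancestor — it is the merge base.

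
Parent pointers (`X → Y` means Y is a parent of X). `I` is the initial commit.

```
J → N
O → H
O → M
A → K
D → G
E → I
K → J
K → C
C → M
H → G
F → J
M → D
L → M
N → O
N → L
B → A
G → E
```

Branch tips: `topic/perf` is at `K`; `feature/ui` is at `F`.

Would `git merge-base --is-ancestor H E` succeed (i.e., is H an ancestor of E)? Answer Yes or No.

Ancestors of E: {E, I}.
H is not in that set, so it is not an ancestor of E.

No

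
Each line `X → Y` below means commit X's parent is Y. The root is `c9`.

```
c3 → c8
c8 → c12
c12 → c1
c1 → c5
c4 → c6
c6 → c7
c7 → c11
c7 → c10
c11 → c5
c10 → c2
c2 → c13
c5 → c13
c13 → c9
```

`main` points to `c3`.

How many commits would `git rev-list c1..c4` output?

Reachable from c4: {c10, c11, c13, c2, c4, c5, c6, c7, c9}.
Reachable from c1: {c1, c13, c5, c9}.
In c4's history but not c1's: {c10, c11, c2, c4, c6, c7} — 6 commits.

6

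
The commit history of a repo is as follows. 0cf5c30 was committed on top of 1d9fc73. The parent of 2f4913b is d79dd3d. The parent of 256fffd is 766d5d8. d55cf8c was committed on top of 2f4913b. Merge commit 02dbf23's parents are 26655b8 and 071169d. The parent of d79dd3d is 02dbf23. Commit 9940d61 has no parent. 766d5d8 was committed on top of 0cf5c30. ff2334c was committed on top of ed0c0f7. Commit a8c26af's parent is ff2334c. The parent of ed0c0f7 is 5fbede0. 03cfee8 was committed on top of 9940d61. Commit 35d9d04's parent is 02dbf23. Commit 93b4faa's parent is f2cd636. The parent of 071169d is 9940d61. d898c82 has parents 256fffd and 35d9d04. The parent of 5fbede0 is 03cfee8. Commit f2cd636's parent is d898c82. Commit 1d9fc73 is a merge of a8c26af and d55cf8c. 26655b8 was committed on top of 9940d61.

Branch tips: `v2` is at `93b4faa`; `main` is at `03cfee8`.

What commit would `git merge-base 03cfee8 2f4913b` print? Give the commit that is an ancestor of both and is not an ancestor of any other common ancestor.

Ancestors of 03cfee8: {03cfee8, 9940d61}.
Ancestors of 2f4913b: {02dbf23, 071169d, 26655b8, 2f4913b, 9940d61, d79dd3d}.
Common ancestors: {9940d61}.
The only common ancestor is 9940d61, so it is the merge base.

9940d61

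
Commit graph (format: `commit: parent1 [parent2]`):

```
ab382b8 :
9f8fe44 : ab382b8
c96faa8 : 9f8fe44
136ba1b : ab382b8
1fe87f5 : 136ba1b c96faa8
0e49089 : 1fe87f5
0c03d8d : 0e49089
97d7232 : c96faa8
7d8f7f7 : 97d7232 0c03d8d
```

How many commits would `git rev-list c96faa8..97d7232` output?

1

Reachable from 97d7232: {97d7232, 9f8fe44, ab382b8, c96faa8}.
Reachable from c96faa8: {9f8fe44, ab382b8, c96faa8}.
In 97d7232's history but not c96faa8's: {97d7232} — 1 commit.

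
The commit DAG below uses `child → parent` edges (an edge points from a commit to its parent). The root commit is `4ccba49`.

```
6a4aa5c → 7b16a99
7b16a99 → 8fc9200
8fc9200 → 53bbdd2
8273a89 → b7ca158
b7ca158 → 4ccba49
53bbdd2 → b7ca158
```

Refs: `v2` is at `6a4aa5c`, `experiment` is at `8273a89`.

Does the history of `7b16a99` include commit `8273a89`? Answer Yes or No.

No

Ancestors of 7b16a99: {4ccba49, 53bbdd2, 7b16a99, 8fc9200, b7ca158}.
8273a89 is not in that set, so it is not an ancestor of 7b16a99.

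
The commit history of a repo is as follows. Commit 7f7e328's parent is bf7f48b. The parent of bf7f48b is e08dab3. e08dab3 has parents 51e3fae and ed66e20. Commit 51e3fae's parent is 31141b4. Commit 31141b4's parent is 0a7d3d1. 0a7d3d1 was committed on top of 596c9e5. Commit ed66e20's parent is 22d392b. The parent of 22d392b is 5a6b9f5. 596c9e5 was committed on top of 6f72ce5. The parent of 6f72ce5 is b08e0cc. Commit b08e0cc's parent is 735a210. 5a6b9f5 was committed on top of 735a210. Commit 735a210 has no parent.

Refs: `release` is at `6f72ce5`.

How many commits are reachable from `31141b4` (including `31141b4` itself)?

Walking parent pointers from 31141b4: reachable set = {0a7d3d1, 31141b4, 596c9e5, 6f72ce5, 735a210, b08e0cc}.
That is 6 commits.

6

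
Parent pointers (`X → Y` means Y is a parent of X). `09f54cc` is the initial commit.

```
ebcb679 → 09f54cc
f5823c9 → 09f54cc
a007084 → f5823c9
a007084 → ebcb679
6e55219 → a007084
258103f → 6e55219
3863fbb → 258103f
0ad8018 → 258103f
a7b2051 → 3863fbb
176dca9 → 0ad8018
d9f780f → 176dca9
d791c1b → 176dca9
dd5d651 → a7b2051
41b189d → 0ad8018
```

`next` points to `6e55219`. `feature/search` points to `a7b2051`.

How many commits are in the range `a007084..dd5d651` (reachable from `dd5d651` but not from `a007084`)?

5

Reachable from dd5d651: {09f54cc, 258103f, 3863fbb, 6e55219, a007084, a7b2051, dd5d651, ebcb679, f5823c9}.
Reachable from a007084: {09f54cc, a007084, ebcb679, f5823c9}.
In dd5d651's history but not a007084's: {258103f, 3863fbb, 6e55219, a7b2051, dd5d651} — 5 commits.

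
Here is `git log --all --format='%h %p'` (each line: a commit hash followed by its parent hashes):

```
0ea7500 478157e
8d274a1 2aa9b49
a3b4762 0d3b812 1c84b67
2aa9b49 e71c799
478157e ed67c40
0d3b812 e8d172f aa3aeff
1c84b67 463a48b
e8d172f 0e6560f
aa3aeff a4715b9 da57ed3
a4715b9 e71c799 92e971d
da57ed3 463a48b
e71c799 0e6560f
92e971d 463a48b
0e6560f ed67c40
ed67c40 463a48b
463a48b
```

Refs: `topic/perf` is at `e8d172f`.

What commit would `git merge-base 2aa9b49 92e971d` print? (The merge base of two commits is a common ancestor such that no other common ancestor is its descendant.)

Ancestors of 2aa9b49: {0e6560f, 2aa9b49, 463a48b, e71c799, ed67c40}.
Ancestors of 92e971d: {463a48b, 92e971d}.
Common ancestors: {463a48b}.
The only common ancestor is 463a48b, so it is the merge base.

463a48b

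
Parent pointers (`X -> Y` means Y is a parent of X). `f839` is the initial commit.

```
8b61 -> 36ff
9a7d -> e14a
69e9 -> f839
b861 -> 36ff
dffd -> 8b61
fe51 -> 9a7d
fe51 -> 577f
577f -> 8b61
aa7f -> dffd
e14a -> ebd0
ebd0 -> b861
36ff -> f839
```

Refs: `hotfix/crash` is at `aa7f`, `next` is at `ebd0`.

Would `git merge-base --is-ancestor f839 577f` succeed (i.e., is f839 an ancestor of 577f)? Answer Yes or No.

Yes

Ancestors of 577f (commits reachable by following parents): {36ff, 577f, 8b61, f839}.
f839 is in that set, so it is an ancestor of 577f.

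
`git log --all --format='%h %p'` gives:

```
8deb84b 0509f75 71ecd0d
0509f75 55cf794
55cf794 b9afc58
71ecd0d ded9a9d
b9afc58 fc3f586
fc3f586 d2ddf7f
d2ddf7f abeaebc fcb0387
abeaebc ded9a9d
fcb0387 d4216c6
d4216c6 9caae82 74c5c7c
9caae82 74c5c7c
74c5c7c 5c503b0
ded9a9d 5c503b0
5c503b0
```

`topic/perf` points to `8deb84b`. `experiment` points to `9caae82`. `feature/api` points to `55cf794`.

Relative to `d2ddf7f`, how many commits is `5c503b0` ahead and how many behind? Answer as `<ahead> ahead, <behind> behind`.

Reachable from 5c503b0: {5c503b0}.
Reachable from d2ddf7f: {5c503b0, 74c5c7c, 9caae82, abeaebc, d2ddf7f, d4216c6, ded9a9d, fcb0387}.
Only in 5c503b0's history (ahead): {} — 0.
Only in d2ddf7f's history (behind): {74c5c7c, 9caae82, abeaebc, d2ddf7f, d4216c6, ded9a9d, fcb0387} — 7.

0 ahead, 7 behind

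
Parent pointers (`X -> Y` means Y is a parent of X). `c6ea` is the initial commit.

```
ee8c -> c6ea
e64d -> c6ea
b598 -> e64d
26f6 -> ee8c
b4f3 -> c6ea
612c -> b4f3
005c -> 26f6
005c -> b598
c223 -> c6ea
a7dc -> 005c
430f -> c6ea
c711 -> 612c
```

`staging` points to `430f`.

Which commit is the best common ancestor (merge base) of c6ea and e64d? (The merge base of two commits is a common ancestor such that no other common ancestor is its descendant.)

c6ea

Ancestors of c6ea: {c6ea}.
Ancestors of e64d: {c6ea, e64d}.
Common ancestors: {c6ea}.
The only common ancestor is c6ea, so it is the merge base.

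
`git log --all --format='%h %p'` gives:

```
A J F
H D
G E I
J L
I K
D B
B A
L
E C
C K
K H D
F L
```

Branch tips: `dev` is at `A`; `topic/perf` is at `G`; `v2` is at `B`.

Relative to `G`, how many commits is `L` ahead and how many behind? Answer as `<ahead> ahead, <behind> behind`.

Reachable from L: {L}.
Reachable from G: {A, B, C, D, E, F, G, H, I, J, K, L}.
Only in L's history (ahead): {} — 0.
Only in G's history (behind): {A, B, C, D, E, F, G, H, I, J, K} — 11.

0 ahead, 11 behind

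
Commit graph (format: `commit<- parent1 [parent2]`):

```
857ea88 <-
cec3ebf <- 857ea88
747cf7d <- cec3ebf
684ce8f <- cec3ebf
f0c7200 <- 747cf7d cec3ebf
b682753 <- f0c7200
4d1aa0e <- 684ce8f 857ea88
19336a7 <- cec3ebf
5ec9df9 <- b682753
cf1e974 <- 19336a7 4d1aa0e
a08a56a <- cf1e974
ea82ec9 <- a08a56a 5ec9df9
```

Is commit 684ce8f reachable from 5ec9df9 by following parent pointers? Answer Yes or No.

Ancestors of 5ec9df9: {5ec9df9, 747cf7d, 857ea88, b682753, cec3ebf, f0c7200}.
684ce8f is not in that set, so it is not an ancestor of 5ec9df9.

No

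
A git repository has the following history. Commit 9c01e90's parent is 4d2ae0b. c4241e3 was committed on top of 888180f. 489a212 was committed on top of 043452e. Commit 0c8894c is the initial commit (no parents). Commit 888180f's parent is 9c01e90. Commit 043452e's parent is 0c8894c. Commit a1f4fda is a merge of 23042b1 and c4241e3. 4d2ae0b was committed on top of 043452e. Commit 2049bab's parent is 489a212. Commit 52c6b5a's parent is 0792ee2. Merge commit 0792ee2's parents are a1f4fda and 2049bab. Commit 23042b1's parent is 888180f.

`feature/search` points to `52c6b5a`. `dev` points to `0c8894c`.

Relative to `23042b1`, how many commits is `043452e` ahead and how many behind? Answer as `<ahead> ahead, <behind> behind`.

0 ahead, 4 behind

Reachable from 043452e: {043452e, 0c8894c}.
Reachable from 23042b1: {043452e, 0c8894c, 23042b1, 4d2ae0b, 888180f, 9c01e90}.
Only in 043452e's history (ahead): {} — 0.
Only in 23042b1's history (behind): {23042b1, 4d2ae0b, 888180f, 9c01e90} — 4.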